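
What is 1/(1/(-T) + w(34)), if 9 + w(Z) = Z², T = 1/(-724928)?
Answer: 1/726075 ≈ 1.3773e-6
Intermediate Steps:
T = -1/724928 ≈ -1.3794e-6
w(Z) = -9 + Z²
1/(1/(-T) + w(34)) = 1/(1/(-1*(-1/724928)) + (-9 + 34²)) = 1/(1/(1/724928) + (-9 + 1156)) = 1/(724928 + 1147) = 1/726075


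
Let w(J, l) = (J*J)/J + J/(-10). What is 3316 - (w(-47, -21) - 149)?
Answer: 35073/10 ≈ 3507.3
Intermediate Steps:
w(J, l) = 9*J/10 (w(J, l) = J**2/J + J*(-1/10) = J - J/10 = 9*J/10)
3316 - (w(-47, -21) - 149) = 3316 - ((9/10)*(-47) - 149) = 3316 - (-423/10 - 149) = 3316 - 1*(-1913/10) = 3316 + 1913/10 = 35073/10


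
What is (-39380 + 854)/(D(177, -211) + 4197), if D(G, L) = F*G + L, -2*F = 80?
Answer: 19263/1547 ≈ 12.452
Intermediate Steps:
F = -40 (F = -1/2*80 = -40)
D(G, L) = L - 40*G (D(G, L) = -40*G + L = L - 40*G)
(-39380 + 854)/(D(177, -211) + 4197) = (-39380 + 854)/((-211 - 40*177) + 4197) = -38526/((-211 - 7080) + 4197) = -38526/(-7291 + 4197) = -38526/(-3094) = -38526*(-1/3094) = 19263/1547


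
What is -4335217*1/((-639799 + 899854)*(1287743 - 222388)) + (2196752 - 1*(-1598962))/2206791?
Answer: 38948014523822489/22644200762211825 ≈ 1.7200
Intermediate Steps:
-4335217*1/((-639799 + 899854)*(1287743 - 222388)) + (2196752 - 1*(-1598962))/2206791 = -4335217/(260055*1065355) + (2196752 + 1598962)*(1/2206791) = -4335217/277050894525 + 3795714*(1/2206791) = -4335217*1/277050894525 + 140582/81733 = -4335217/277050894525 + 140582/81733 = 38948014523822489/22644200762211825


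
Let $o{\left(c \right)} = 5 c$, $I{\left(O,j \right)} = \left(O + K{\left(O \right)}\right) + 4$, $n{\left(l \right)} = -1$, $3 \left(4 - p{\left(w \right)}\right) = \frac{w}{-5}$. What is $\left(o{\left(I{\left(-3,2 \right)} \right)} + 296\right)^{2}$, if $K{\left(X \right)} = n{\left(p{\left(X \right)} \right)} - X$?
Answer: $96721$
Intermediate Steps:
$p{\left(w \right)} = 4 + \frac{w}{15}$ ($p{\left(w \right)} = 4 - \frac{w \frac{1}{-5}}{3} = 4 - \frac{w \left(- \frac{1}{5}\right)}{3} = 4 - \frac{\left(- \frac{1}{5}\right) w}{3} = 4 + \frac{w}{15}$)
$K{\left(X \right)} = -1 - X$
$I{\left(O,j \right)} = 3$ ($I{\left(O,j \right)} = \left(O - \left(1 + O\right)\right) + 4 = -1 + 4 = 3$)
$\left(o{\left(I{\left(-3,2 \right)} \right)} + 296\right)^{2} = \left(5 \cdot 3 + 296\right)^{2} = \left(15 + 296\right)^{2} = 311^{2} = 96721$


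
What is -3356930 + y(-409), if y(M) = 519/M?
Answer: -1372984889/409 ≈ -3.3569e+6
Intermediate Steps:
-3356930 + y(-409) = -3356930 + 519/(-409) = -3356930 + 519*(-1/409) = -3356930 - 519/409 = -1372984889/409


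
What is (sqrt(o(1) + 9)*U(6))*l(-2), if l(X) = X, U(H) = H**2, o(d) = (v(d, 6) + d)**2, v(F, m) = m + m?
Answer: -72*sqrt(178) ≈ -960.60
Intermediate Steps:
v(F, m) = 2*m
o(d) = (12 + d)**2 (o(d) = (2*6 + d)**2 = (12 + d)**2)
(sqrt(o(1) + 9)*U(6))*l(-2) = (sqrt((12 + 1)**2 + 9)*6**2)*(-2) = (sqrt(13**2 + 9)*36)*(-2) = (sqrt(169 + 9)*36)*(-2) = (sqrt(178)*36)*(-2) = (36*sqrt(178))*(-2) = -72*sqrt(178)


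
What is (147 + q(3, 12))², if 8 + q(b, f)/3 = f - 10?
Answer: 16641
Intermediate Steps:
q(b, f) = -54 + 3*f (q(b, f) = -24 + 3*(f - 10) = -24 + 3*(-10 + f) = -24 + (-30 + 3*f) = -54 + 3*f)
(147 + q(3, 12))² = (147 + (-54 + 3*12))² = (147 + (-54 + 36))² = (147 - 18)² = 129² = 16641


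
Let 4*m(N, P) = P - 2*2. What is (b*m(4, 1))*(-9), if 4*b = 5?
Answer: 135/16 ≈ 8.4375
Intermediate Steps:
b = 5/4 (b = (¼)*5 = 5/4 ≈ 1.2500)
m(N, P) = -1 + P/4 (m(N, P) = (P - 2*2)/4 = (P - 4)/4 = (-4 + P)/4 = -1 + P/4)
(b*m(4, 1))*(-9) = (5*(-1 + (¼)*1)/4)*(-9) = (5*(-1 + ¼)/4)*(-9) = ((5/4)*(-¾))*(-9) = -15/16*(-9) = 135/16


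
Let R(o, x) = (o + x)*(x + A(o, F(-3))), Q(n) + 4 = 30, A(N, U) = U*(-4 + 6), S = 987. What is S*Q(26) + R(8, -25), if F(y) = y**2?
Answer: 25781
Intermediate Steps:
A(N, U) = 2*U (A(N, U) = U*2 = 2*U)
Q(n) = 26 (Q(n) = -4 + 30 = 26)
R(o, x) = (18 + x)*(o + x) (R(o, x) = (o + x)*(x + 2*(-3)**2) = (o + x)*(x + 2*9) = (o + x)*(x + 18) = (o + x)*(18 + x) = (18 + x)*(o + x))
S*Q(26) + R(8, -25) = 987*26 + ((-25)**2 + 18*8 + 18*(-25) + 8*(-25)) = 25662 + (625 + 144 - 450 - 200) = 25662 + 119 = 25781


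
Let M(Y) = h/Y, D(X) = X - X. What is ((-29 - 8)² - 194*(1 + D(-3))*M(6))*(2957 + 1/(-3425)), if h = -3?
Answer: 14847243384/3425 ≈ 4.3350e+6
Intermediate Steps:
D(X) = 0
M(Y) = -3/Y
((-29 - 8)² - 194*(1 + D(-3))*M(6))*(2957 + 1/(-3425)) = ((-29 - 8)² - 194*(1 + 0)*(-3/6))*(2957 + 1/(-3425)) = ((-37)² - 194*(-3*⅙))*(2957 - 1/3425) = (1369 - 194*(-1)/2)*(10127724/3425) = (1369 - 194*(-½))*(10127724/3425) = (1369 + 97)*(10127724/3425) = 1466*(10127724/3425) = 14847243384/3425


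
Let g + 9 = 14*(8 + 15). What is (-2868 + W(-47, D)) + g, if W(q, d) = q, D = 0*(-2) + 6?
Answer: -2602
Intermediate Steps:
D = 6 (D = 0 + 6 = 6)
g = 313 (g = -9 + 14*(8 + 15) = -9 + 14*23 = -9 + 322 = 313)
(-2868 + W(-47, D)) + g = (-2868 - 47) + 313 = -2915 + 313 = -2602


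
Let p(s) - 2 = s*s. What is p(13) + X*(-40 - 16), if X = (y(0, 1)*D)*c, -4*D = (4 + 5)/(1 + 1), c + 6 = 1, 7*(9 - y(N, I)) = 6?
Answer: -2394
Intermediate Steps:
y(N, I) = 57/7 (y(N, I) = 9 - 1/7*6 = 9 - 6/7 = 57/7)
c = -5 (c = -6 + 1 = -5)
D = -9/8 (D = -(4 + 5)/(4*(1 + 1)) = -9/(4*2) = -1/4*9/2 = -9/8 ≈ -1.1250)
X = 2565/56 (X = ((57/7)*(-9/8))*(-5) = -513/56*(-5) = 2565/56 ≈ 45.804)
p(s) = 2 + s**2 (p(s) = 2 + s*s = 2 + s**2)
p(13) + X*(-40 - 16) = (2 + 13**2) + 2565*(-40 - 16)/56 = (2 + 169) + (2565/56)*(-56) = 171 - 2565 = -2394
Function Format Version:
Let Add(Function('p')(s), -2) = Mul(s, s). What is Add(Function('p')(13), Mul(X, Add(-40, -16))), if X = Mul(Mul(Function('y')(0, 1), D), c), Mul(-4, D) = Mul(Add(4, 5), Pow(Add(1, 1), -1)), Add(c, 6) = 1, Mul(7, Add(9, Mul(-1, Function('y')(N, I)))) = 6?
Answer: -2394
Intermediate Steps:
Function('y')(N, I) = Rational(57, 7) (Function('y')(N, I) = Add(9, Mul(Rational(-1, 7), 6)) = Add(9, Rational(-6, 7)) = Rational(57, 7))
c = -5 (c = Add(-6, 1) = -5)
D = Rational(-9, 8) (D = Mul(Rational(-1, 4), Mul(Add(4, 5), Pow(Add(1, 1), -1))) = Mul(Rational(-1, 4), Mul(9, Pow(2, -1))) = Mul(Rational(-1, 4), Mul(9, Rational(1, 2))) = Mul(Rational(-1, 4), Rational(9, 2)) = Rational(-9, 8) ≈ -1.1250)
X = Rational(2565, 56) (X = Mul(Mul(Rational(57, 7), Rational(-9, 8)), -5) = Mul(Rational(-513, 56), -5) = Rational(2565, 56) ≈ 45.804)
Function('p')(s) = Add(2, Pow(s, 2)) (Function('p')(s) = Add(2, Mul(s, s)) = Add(2, Pow(s, 2)))
Add(Function('p')(13), Mul(X, Add(-40, -16))) = Add(Add(2, Pow(13, 2)), Mul(Rational(2565, 56), Add(-40, -16))) = Add(Add(2, 169), Mul(Rational(2565, 56), -56)) = Add(171, -2565) = -2394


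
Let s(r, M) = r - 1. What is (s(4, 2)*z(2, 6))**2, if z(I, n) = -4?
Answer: 144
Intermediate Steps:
s(r, M) = -1 + r
(s(4, 2)*z(2, 6))**2 = ((-1 + 4)*(-4))**2 = (3*(-4))**2 = (-12)**2 = 144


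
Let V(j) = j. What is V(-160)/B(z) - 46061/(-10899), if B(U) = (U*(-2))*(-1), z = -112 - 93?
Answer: 2062885/446859 ≈ 4.6164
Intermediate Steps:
z = -205
B(U) = 2*U (B(U) = -2*U*(-1) = 2*U)
V(-160)/B(z) - 46061/(-10899) = -160/(2*(-205)) - 46061/(-10899) = -160/(-410) - 46061*(-1/10899) = -160*(-1/410) + 46061/10899 = 16/41 + 46061/10899 = 2062885/446859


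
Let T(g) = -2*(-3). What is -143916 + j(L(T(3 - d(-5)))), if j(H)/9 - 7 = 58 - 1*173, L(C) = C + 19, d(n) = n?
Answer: -144888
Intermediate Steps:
T(g) = 6
L(C) = 19 + C
j(H) = -972 (j(H) = 63 + 9*(58 - 1*173) = 63 + 9*(58 - 173) = 63 + 9*(-115) = 63 - 1035 = -972)
-143916 + j(L(T(3 - d(-5)))) = -143916 - 972 = -144888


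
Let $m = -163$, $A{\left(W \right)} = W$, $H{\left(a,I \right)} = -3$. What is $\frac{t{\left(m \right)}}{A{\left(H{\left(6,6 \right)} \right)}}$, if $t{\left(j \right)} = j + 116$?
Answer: $\frac{47}{3} \approx 15.667$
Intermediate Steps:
$t{\left(j \right)} = 116 + j$
$\frac{t{\left(m \right)}}{A{\left(H{\left(6,6 \right)} \right)}} = \frac{116 - 163}{-3} = \left(-47\right) \left(- \frac{1}{3}\right) = \frac{47}{3}$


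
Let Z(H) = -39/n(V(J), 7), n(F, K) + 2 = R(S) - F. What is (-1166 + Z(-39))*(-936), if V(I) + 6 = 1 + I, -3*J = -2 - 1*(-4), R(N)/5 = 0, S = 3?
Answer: 12114648/11 ≈ 1.1013e+6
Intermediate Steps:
R(N) = 0 (R(N) = 5*0 = 0)
J = -⅔ (J = -(-2 - 1*(-4))/3 = -(-2 + 4)/3 = -⅓*2 = -⅔ ≈ -0.66667)
V(I) = -5 + I (V(I) = -6 + (1 + I) = -5 + I)
n(F, K) = -2 - F (n(F, K) = -2 + (0 - F) = -2 - F)
Z(H) = -117/11 (Z(H) = -39/(-2 - (-5 - ⅔)) = -39/(-2 - 1*(-17/3)) = -39/(-2 + 17/3) = -39/11/3 = -39*3/11 = -117/11)
(-1166 + Z(-39))*(-936) = (-1166 - 117/11)*(-936) = -12943/11*(-936) = 12114648/11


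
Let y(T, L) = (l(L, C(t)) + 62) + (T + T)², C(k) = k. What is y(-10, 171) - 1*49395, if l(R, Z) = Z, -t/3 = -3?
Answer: -48924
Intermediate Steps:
t = 9 (t = -3*(-3) = 9)
y(T, L) = 71 + 4*T² (y(T, L) = (9 + 62) + (T + T)² = 71 + (2*T)² = 71 + 4*T²)
y(-10, 171) - 1*49395 = (71 + 4*(-10)²) - 1*49395 = (71 + 4*100) - 49395 = (71 + 400) - 49395 = 471 - 49395 = -48924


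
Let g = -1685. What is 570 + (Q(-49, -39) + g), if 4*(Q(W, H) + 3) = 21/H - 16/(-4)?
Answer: -58091/52 ≈ -1117.1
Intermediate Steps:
Q(W, H) = -2 + 21/(4*H) (Q(W, H) = -3 + (21/H - 16/(-4))/4 = -3 + (21/H - 16*(-1/4))/4 = -3 + (21/H + 4)/4 = -3 + (4 + 21/H)/4 = -3 + (1 + 21/(4*H)) = -2 + 21/(4*H))
570 + (Q(-49, -39) + g) = 570 + ((-2 + (21/4)/(-39)) - 1685) = 570 + ((-2 + (21/4)*(-1/39)) - 1685) = 570 + ((-2 - 7/52) - 1685) = 570 + (-111/52 - 1685) = 570 - 87731/52 = -58091/52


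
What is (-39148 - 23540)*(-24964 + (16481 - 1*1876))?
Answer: 649384992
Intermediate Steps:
(-39148 - 23540)*(-24964 + (16481 - 1*1876)) = -62688*(-24964 + (16481 - 1876)) = -62688*(-24964 + 14605) = -62688*(-10359) = 649384992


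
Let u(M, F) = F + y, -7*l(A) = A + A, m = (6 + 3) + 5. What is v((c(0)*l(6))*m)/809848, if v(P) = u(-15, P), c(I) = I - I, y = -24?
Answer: -3/101231 ≈ -2.9635e-5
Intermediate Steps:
m = 14 (m = 9 + 5 = 14)
c(I) = 0
l(A) = -2*A/7 (l(A) = -(A + A)/7 = -2*A/7)
u(M, F) = -24 + F (u(M, F) = F - 24 = -24 + F)
v(P) = -24 + P
v((c(0)*l(6))*m)/809848 = (-24 + (0*(-2/7*6))*14)/809848 = (-24 + (0*(-12/7))*14)*(1/809848) = (-24 + 0*14)*(1/809848) = (-24 + 0)*(1/809848) = -24*1/809848 = -3/101231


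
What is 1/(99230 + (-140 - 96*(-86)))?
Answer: 1/107346 ≈ 9.3157e-6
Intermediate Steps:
1/(99230 + (-140 - 96*(-86))) = 1/(99230 + (-140 + 8256)) = 1/(99230 + 8116) = 1/107346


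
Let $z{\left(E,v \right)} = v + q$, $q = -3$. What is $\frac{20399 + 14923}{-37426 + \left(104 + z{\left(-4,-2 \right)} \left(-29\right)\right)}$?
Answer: $- \frac{5046}{5311} \approx -0.9501$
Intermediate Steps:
$z{\left(E,v \right)} = -3 + v$ ($z{\left(E,v \right)} = v - 3 = -3 + v$)
$\frac{20399 + 14923}{-37426 + \left(104 + z{\left(-4,-2 \right)} \left(-29\right)\right)} = \frac{20399 + 14923}{-37426 + \left(104 + \left(-3 - 2\right) \left(-29\right)\right)} = \frac{35322}{-37426 + \left(104 - -145\right)} = \frac{35322}{-37426 + \left(104 + 145\right)} = \frac{35322}{-37426 + 249} = \frac{35322}{-37177} = 35322 \left(- \frac{1}{37177}\right) = - \frac{5046}{5311}$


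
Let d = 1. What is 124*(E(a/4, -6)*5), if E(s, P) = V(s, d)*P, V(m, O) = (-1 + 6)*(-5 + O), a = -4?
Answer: 74400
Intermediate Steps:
V(m, O) = -25 + 5*O (V(m, O) = 5*(-5 + O) = -25 + 5*O)
E(s, P) = -20*P (E(s, P) = (-25 + 5*1)*P = (-25 + 5)*P = -20*P)
124*(E(a/4, -6)*5) = 124*(-20*(-6)*5) = 124*(120*5) = 124*600 = 74400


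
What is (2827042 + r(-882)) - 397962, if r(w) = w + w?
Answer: 2427316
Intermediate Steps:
r(w) = 2*w
(2827042 + r(-882)) - 397962 = (2827042 + 2*(-882)) - 397962 = (2827042 - 1764) - 397962 = 2825278 - 397962 = 2427316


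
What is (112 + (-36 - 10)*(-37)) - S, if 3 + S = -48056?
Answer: 49873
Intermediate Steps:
S = -48059 (S = -3 - 48056 = -48059)
(112 + (-36 - 10)*(-37)) - S = (112 + (-36 - 10)*(-37)) - 1*(-48059) = (112 - 46*(-37)) + 48059 = (112 + 1702) + 48059 = 1814 + 48059 = 49873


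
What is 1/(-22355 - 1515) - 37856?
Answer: -903622721/23870 ≈ -37856.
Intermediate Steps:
1/(-22355 - 1515) - 37856 = 1/(-23870) - 37856 = -1/23870 - 37856 = -903622721/23870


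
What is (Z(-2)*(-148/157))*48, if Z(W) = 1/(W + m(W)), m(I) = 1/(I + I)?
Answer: 9472/471 ≈ 20.110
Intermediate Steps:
m(I) = 1/(2*I)
Z(W) = 1/(W + 1/(2*W))
(Z(-2)*(-148/157))*48 = ((2*(-2)/(1 + 2*(-2)²))*(-148/157))*48 = ((2*(-2)/(1 + 2*4))*(-148*1/157))*48 = ((2*(-2)/(1 + 8))*(-148/157))*48 = ((2*(-2)/9)*(-148/157))*48 = ((2*(-2)*(⅑))*(-148/157))*48 = -4/9*(-148/157)*48 = (592/1413)*48 = 9472/471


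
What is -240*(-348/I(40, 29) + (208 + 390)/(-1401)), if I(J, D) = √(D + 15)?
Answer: 47840/467 + 41760*√11/11 ≈ 12694.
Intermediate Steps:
I(J, D) = √(15 + D)
-240*(-348/I(40, 29) + (208 + 390)/(-1401)) = -240*(-348/√(15 + 29) + (208 + 390)/(-1401)) = -240*(-348*√11/22 + 598*(-1/1401)) = -240*(-348*√11/22 - 598/1401) = -240*(-174*√11/11 - 598/1401) = -240*(-598/1401 - 174*√11/11) = 47840/467 + 41760*√11/11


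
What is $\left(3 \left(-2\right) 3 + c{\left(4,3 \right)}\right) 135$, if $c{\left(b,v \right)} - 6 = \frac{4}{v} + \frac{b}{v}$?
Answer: $-1260$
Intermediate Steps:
$c{\left(b,v \right)} = 6 + \frac{4}{v} + \frac{b}{v}$ ($c{\left(b,v \right)} = 6 + \left(\frac{4}{v} + \frac{b}{v}\right) = 6 + \frac{4}{v} + \frac{b}{v}$)
$\left(3 \left(-2\right) 3 + c{\left(4,3 \right)}\right) 135 = \left(3 \left(-2\right) 3 + \frac{4 + 4 + 6 \cdot 3}{3}\right) 135 = \left(\left(-6\right) 3 + \frac{4 + 4 + 18}{3}\right) 135 = \left(-18 + \frac{1}{3} \cdot 26\right) 135 = \left(-18 + \frac{26}{3}\right) 135 = \left(- \frac{28}{3}\right) 135 = -1260$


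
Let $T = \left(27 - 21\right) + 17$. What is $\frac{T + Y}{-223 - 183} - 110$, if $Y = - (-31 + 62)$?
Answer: $- \frac{22326}{203} \approx -109.98$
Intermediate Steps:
$T = 23$ ($T = 6 + 17 = 23$)
$Y = -31$ ($Y = \left(-1\right) 31 = -31$)
$\frac{T + Y}{-223 - 183} - 110 = \frac{23 - 31}{-223 - 183} - 110 = - \frac{8}{-406} - 110 = \left(-8\right) \left(- \frac{1}{406}\right) - 110 = \frac{4}{203} - 110 = - \frac{22326}{203}$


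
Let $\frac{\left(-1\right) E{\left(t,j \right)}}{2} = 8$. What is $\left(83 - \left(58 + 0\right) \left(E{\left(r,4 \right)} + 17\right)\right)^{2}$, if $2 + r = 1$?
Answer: $625$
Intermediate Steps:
$r = -1$ ($r = -2 + 1 = -1$)
$E{\left(t,j \right)} = -16$ ($E{\left(t,j \right)} = \left(-2\right) 8 = -16$)
$\left(83 - \left(58 + 0\right) \left(E{\left(r,4 \right)} + 17\right)\right)^{2} = \left(83 - \left(58 + 0\right) \left(-16 + 17\right)\right)^{2} = \left(83 - 58 \cdot 1\right)^{2} = \left(83 - 58\right)^{2} = 25^{2} = 625$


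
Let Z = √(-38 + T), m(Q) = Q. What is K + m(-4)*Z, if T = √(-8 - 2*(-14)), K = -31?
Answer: -31 - 4*I*√(38 - 2*√5) ≈ -31.0 - 23.161*I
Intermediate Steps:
T = 2*√5 (T = √(-8 + 28) = √20 = 2*√5 ≈ 4.4721)
Z = √(-38 + 2*√5) ≈ 5.7903*I
K + m(-4)*Z = -31 - 4*√(-38 + 2*√5)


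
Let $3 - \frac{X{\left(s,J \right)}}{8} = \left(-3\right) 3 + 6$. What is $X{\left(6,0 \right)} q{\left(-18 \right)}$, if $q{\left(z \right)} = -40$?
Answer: $-1920$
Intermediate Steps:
$X{\left(s,J \right)} = 48$ ($X{\left(s,J \right)} = 24 - 8 \left(\left(-3\right) 3 + 6\right) = 24 - 8 \left(-9 + 6\right) = 24 - -24 = 24 + 24 = 48$)
$X{\left(6,0 \right)} q{\left(-18 \right)} = 48 \left(-40\right) = -1920$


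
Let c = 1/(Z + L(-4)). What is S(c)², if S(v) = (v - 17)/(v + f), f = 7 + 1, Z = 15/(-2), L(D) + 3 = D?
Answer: 9801/2116 ≈ 4.6319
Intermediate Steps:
L(D) = -3 + D
Z = -15/2 (Z = 15*(-½) = -15/2 ≈ -7.5000)
f = 8
c = -2/29 (c = 1/(-15/2 + (-3 - 4)) = 1/(-15/2 - 7) = 1/(-29/2) = -2/29 ≈ -0.068966)
S(v) = (-17 + v)/(8 + v) (S(v) = (v - 17)/(v + 8) = (-17 + v)/(8 + v))
S(c)² = ((-17 - 2/29)/(8 - 2/29))² = (-495/29/(230/29))² = ((29/230)*(-495/29))² = (-99/46)² = 9801/2116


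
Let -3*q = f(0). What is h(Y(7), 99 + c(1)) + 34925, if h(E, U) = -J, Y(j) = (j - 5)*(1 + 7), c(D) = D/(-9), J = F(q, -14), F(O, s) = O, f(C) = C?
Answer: 34925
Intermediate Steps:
q = 0 (q = -1/3*0 = 0)
J = 0
c(D) = -D/9 (c(D) = D*(-1/9) = -D/9)
Y(j) = -40 + 8*j (Y(j) = (-5 + j)*8 = -40 + 8*j)
h(E, U) = 0 (h(E, U) = -1*0 = 0)
h(Y(7), 99 + c(1)) + 34925 = 0 + 34925 = 34925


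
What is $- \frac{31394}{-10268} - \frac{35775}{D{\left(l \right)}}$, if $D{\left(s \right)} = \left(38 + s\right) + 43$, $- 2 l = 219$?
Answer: $\frac{122744143}{97546} \approx 1258.3$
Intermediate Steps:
$l = - \frac{219}{2}$ ($l = \left(- \frac{1}{2}\right) 219 = - \frac{219}{2} \approx -109.5$)
$D{\left(s \right)} = 81 + s$
$- \frac{31394}{-10268} - \frac{35775}{D{\left(l \right)}} = - \frac{31394}{-10268} - \frac{35775}{81 - \frac{219}{2}} = \left(-31394\right) \left(- \frac{1}{10268}\right) - \frac{35775}{- \frac{57}{2}} = \frac{15697}{5134} - - \frac{23850}{19} = \frac{15697}{5134} + \frac{23850}{19} = \frac{122744143}{97546}$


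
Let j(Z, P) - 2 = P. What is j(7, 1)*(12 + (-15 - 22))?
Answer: -75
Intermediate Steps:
j(Z, P) = 2 + P
j(7, 1)*(12 + (-15 - 22)) = (2 + 1)*(12 + (-15 - 22)) = 3*(12 - 37) = 3*(-25) = -75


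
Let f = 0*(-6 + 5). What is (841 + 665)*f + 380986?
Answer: 380986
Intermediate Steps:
f = 0 (f = 0*(-1) = 0)
(841 + 665)*f + 380986 = (841 + 665)*0 + 380986 = 1506*0 + 380986 = 0 + 380986 = 380986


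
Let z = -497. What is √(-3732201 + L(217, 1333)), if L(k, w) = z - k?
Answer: I*√3732915 ≈ 1932.1*I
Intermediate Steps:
L(k, w) = -497 - k
√(-3732201 + L(217, 1333)) = √(-3732201 + (-497 - 1*217)) = √(-3732201 + (-497 - 217)) = √(-3732201 - 714) = √(-3732915) = I*√3732915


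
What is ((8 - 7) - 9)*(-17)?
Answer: 136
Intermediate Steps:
((8 - 7) - 9)*(-17) = (1 - 9)*(-17) = -8*(-17) = 136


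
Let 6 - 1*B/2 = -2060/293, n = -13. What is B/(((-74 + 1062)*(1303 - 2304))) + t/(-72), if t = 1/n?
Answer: 5435119/5215922712 ≈ 0.0010420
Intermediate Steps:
t = -1/13 (t = 1/(-13) = -1/13 ≈ -0.076923)
B = 7636/293 (B = 12 - (-4120)/293 = 12 - 2*(-2060/293) = 12 + 4120/293 = 7636/293 ≈ 26.061)
B/(((-74 + 1062)*(1303 - 2304))) + t/(-72) = 7636/(293*(((-74 + 1062)*(1303 - 2304)))) - 1/13/(-72) = 7636/(293*((988*(-1001)))) - 1/13*(-1/72) = (7636/293)/(-988988) + 1/936 = (7636/293)*(-1/988988) + 1/936 = -1909/72443371 + 1/936 = 5435119/5215922712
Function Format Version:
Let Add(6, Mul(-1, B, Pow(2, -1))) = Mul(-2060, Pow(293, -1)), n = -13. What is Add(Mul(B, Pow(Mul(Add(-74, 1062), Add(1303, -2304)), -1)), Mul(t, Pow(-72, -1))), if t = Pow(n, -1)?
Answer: Rational(5435119, 5215922712) ≈ 0.0010420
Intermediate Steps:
t = Rational(-1, 13) (t = Pow(-13, -1) = Rational(-1, 13) ≈ -0.076923)
B = Rational(7636, 293) (B = Add(12, Mul(-2, Mul(-2060, Pow(293, -1)))) = Add(12, Mul(-2, Mul(-2060, Rational(1, 293)))) = Add(12, Mul(-2, Rational(-2060, 293))) = Add(12, Rational(4120, 293)) = Rational(7636, 293) ≈ 26.061)
Add(Mul(B, Pow(Mul(Add(-74, 1062), Add(1303, -2304)), -1)), Mul(t, Pow(-72, -1))) = Add(Mul(Rational(7636, 293), Pow(Mul(Add(-74, 1062), Add(1303, -2304)), -1)), Mul(Rational(-1, 13), Pow(-72, -1))) = Add(Mul(Rational(7636, 293), Pow(Mul(988, -1001), -1)), Mul(Rational(-1, 13), Rational(-1, 72))) = Add(Mul(Rational(7636, 293), Pow(-988988, -1)), Rational(1, 936)) = Add(Mul(Rational(7636, 293), Rational(-1, 988988)), Rational(1, 936)) = Add(Rational(-1909, 72443371), Rational(1, 936)) = Rational(5435119, 5215922712)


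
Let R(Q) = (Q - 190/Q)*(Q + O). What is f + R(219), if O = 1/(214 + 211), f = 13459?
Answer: 5699030021/93075 ≈ 61231.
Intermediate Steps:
O = 1/425 ≈ 0.0023529
R(Q) = (1/425 + Q)*(Q - 190/Q) (R(Q) = (Q - 190/Q)*(Q + 1/425) = (Q - 190/Q)*(1/425 + Q) = (1/425 + Q)*(Q - 190/Q))
f + R(219) = 13459 + (-190 + 219² - 38/85/219 + (1/425)*219) = 13459 + (-190 + 47961 - 38/85*1/219 + 219/425) = 13459 + (-190 + 47961 - 38/18615 + 219/425) = 13459 + 4446333596/93075 = 5699030021/93075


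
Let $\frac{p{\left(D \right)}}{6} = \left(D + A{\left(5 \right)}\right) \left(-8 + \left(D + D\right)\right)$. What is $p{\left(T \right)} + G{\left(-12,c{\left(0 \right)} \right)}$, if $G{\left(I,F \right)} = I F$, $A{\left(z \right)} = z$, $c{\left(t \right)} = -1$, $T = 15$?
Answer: $2652$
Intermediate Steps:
$G{\left(I,F \right)} = F I$
$p{\left(D \right)} = 6 \left(-8 + 2 D\right) \left(5 + D\right)$ ($p{\left(D \right)} = 6 \left(D + 5\right) \left(-8 + \left(D + D\right)\right) = 6 \left(5 + D\right) \left(-8 + 2 D\right) = 6 \left(-8 + 2 D\right) \left(5 + D\right)$)
$p{\left(T \right)} + G{\left(-12,c{\left(0 \right)} \right)} = \left(-240 + 12 \cdot 15 + 12 \cdot 15^{2}\right) - -12 = \left(-240 + 180 + 12 \cdot 225\right) + 12 = \left(-240 + 180 + 2700\right) + 12 = 2640 + 12 = 2652$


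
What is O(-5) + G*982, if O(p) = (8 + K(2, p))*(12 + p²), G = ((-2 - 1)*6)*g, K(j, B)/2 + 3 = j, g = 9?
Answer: -158862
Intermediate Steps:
K(j, B) = -6 + 2*j
G = -162 (G = ((-2 - 1)*6)*9 = -3*6*9 = -18*9 = -162)
O(p) = 72 + 6*p² (O(p) = (8 + (-6 + 2*2))*(12 + p²) = (8 + (-6 + 4))*(12 + p²) = (8 - 2)*(12 + p²) = 6*(12 + p²) = 72 + 6*p²)
O(-5) + G*982 = (72 + 6*(-5)²) - 162*982 = (72 + 6*25) - 159084 = (72 + 150) - 159084 = 222 - 159084 = -158862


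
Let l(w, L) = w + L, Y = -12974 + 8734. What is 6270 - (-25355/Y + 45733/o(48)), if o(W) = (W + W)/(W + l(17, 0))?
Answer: -125678851/5088 ≈ -24701.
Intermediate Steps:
Y = -4240
l(w, L) = L + w
o(W) = 2*W/(17 + W) (o(W) = (W + W)/(W + (0 + 17)) = (2*W)/(W + 17) = (2*W)/(17 + W) = 2*W/(17 + W))
6270 - (-25355/Y + 45733/o(48)) = 6270 - (-25355/(-4240) + 45733/((2*48/(17 + 48)))) = 6270 - (-25355*(-1/4240) + 45733/((2*48/65))) = 6270 - (5071/848 + 45733/((2*48*(1/65)))) = 6270 - (5071/848 + 45733/(96/65)) = 6270 - (5071/848 + 45733*(65/96)) = 6270 - (5071/848 + 2972645/96) = 6270 - 1*157580611/5088 = 6270 - 157580611/5088 = -125678851/5088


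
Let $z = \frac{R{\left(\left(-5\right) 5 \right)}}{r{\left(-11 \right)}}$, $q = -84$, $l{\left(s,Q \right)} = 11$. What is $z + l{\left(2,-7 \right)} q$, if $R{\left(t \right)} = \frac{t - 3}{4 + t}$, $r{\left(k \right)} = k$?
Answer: $- \frac{30496}{33} \approx -924.12$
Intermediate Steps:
$R{\left(t \right)} = \frac{-3 + t}{4 + t}$
$z = - \frac{4}{33}$ ($z = \frac{\frac{1}{4 - 25} \left(-3 - 25\right)}{-11} = \frac{-3 - 25}{4 - 25} \left(- \frac{1}{11}\right) = \frac{1}{-21} \left(-28\right) \left(- \frac{1}{11}\right) = \left(- \frac{1}{21}\right) \left(-28\right) \left(- \frac{1}{11}\right) = \frac{4}{3} \left(- \frac{1}{11}\right) = - \frac{4}{33} \approx -0.12121$)
$z + l{\left(2,-7 \right)} q = - \frac{4}{33} + 11 \left(-84\right) = - \frac{4}{33} - 924 = - \frac{30496}{33}$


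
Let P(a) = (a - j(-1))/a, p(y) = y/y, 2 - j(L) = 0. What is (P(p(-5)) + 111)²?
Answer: 12100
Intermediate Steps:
j(L) = 2 (j(L) = 2 - 1*0 = 2 + 0 = 2)
p(y) = 1
P(a) = (-2 + a)/a (P(a) = (a - 1*2)/a = (a - 2)/a = (-2 + a)/a)
(P(p(-5)) + 111)² = ((-2 + 1)/1 + 111)² = (1*(-1) + 111)² = (-1 + 111)² = 110² = 12100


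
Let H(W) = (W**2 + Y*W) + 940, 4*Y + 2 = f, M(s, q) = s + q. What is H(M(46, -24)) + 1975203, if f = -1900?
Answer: 1966166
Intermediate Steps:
M(s, q) = q + s
Y = -951/2 (Y = -1/2 + (1/4)*(-1900) = -1/2 - 475 = -951/2 ≈ -475.50)
H(W) = 940 + W**2 - 951*W/2 (H(W) = (W**2 - 951*W/2) + 940 = 940 + W**2 - 951*W/2)
H(M(46, -24)) + 1975203 = (940 + (-24 + 46)**2 - 951*(-24 + 46)/2) + 1975203 = (940 + 22**2 - 951/2*22) + 1975203 = (940 + 484 - 10461) + 1975203 = -9037 + 1975203 = 1966166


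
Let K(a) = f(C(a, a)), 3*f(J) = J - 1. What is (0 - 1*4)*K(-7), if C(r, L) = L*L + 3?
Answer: -68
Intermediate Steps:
C(r, L) = 3 + L² (C(r, L) = L² + 3 = 3 + L²)
f(J) = -⅓ + J/3 (f(J) = (J - 1)/3 = (-1 + J)/3 = -⅓ + J/3)
K(a) = ⅔ + a²/3 (K(a) = -⅓ + (3 + a²)/3 = -⅓ + (1 + a²/3) = ⅔ + a²/3)
(0 - 1*4)*K(-7) = (0 - 1*4)*(⅔ + (⅓)*(-7)²) = (0 - 4)*(⅔ + (⅓)*49) = -4*(⅔ + 49/3) = -4*17 = -68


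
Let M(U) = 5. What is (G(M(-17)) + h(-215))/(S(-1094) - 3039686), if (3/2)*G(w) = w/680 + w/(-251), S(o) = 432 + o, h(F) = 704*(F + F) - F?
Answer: 5163155483/51892659664 ≈ 0.099497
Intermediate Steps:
h(F) = 1407*F (h(F) = 704*(2*F) - F = 1408*F - F = 1407*F)
G(w) = -143*w/85340 (G(w) = 2*(w/680 + w/(-251))/3 = 2*(w*(1/680) + w*(-1/251))/3 = 2*(w/680 - w/251)/3 = 2*(-429*w/170680)/3 = -143*w/85340)
(G(M(-17)) + h(-215))/(S(-1094) - 3039686) = (-143/85340*5 + 1407*(-215))/((432 - 1094) - 3039686) = (-143/17068 - 302505)/(-662 - 3039686) = -5163155483/17068/(-3040348) = -5163155483/17068*(-1/3040348) = 5163155483/51892659664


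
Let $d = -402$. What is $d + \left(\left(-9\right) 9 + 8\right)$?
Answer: $-475$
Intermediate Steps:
$d + \left(\left(-9\right) 9 + 8\right) = -402 + \left(\left(-9\right) 9 + 8\right) = -402 + \left(-81 + 8\right) = -402 - 73 = -475$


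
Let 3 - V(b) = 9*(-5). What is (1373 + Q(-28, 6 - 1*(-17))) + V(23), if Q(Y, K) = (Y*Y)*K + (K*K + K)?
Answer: 20005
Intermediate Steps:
Q(Y, K) = K + K² + K*Y² (Q(Y, K) = Y²*K + (K² + K) = K*Y² + (K + K²) = K + K² + K*Y²)
V(b) = 48 (V(b) = 3 - 9*(-5) = 3 - 1*(-45) = 3 + 45 = 48)
(1373 + Q(-28, 6 - 1*(-17))) + V(23) = (1373 + (6 - 1*(-17))*(1 + (6 - 1*(-17)) + (-28)²)) + 48 = (1373 + (6 + 17)*(1 + (6 + 17) + 784)) + 48 = (1373 + 23*(1 + 23 + 784)) + 48 = (1373 + 23*808) + 48 = (1373 + 18584) + 48 = 19957 + 48 = 20005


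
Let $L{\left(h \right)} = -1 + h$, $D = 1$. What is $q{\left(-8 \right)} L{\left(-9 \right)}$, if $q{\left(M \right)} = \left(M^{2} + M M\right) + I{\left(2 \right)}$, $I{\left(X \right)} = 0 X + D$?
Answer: $-1290$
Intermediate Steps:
$I{\left(X \right)} = 1$ ($I{\left(X \right)} = 0 X + 1 = 0 + 1 = 1$)
$q{\left(M \right)} = 1 + 2 M^{2}$ ($q{\left(M \right)} = \left(M^{2} + M M\right) + 1 = \left(M^{2} + M^{2}\right) + 1 = 2 M^{2} + 1 = 1 + 2 M^{2}$)
$q{\left(-8 \right)} L{\left(-9 \right)} = \left(1 + 2 \left(-8\right)^{2}\right) \left(-1 - 9\right) = \left(1 + 2 \cdot 64\right) \left(-10\right) = \left(1 + 128\right) \left(-10\right) = 129 \left(-10\right) = -1290$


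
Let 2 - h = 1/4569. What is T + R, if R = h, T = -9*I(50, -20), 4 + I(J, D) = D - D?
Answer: 173621/4569 ≈ 38.000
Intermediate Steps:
I(J, D) = -4 (I(J, D) = -4 + (D - D) = -4 + 0 = -4)
T = 36 (T = -9*(-4) = 36)
h = 9137/4569 (h = 2 - 1/4569 = 9137/4569 ≈ 1.9998)
R = 9137/4569 ≈ 1.9998
T + R = 36 + 9137/4569 = 173621/4569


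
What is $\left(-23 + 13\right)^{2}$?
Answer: $100$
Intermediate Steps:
$\left(-23 + 13\right)^{2} = \left(-10\right)^{2} = 100$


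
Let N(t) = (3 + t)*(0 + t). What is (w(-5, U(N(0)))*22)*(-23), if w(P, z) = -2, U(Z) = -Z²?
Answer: 1012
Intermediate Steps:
N(t) = t*(3 + t) (N(t) = (3 + t)*t = t*(3 + t))
(w(-5, U(N(0)))*22)*(-23) = -2*22*(-23) = -44*(-23) = 1012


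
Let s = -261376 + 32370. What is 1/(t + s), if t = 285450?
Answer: 1/56444 ≈ 1.7717e-5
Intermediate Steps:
s = -229006
1/(t + s) = 1/(285450 - 229006) = 1/56444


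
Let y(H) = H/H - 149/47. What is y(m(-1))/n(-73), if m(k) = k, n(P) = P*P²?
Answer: 102/18283799 ≈ 5.5787e-6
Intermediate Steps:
n(P) = P³
y(H) = -102/47 (y(H) = 1 - 149*1/47 = 1 - 149/47 = -102/47)
y(m(-1))/n(-73) = -102/(47*((-73)³)) = -102/47/(-389017) = -102/47*(-1/389017) = 102/18283799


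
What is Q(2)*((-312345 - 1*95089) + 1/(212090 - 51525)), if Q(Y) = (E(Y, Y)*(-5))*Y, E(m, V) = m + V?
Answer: 523357121672/32113 ≈ 1.6297e+7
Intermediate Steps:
E(m, V) = V + m
Q(Y) = -10*Y² (Q(Y) = ((Y + Y)*(-5))*Y = ((2*Y)*(-5))*Y = (-10*Y)*Y = -10*Y²)
Q(2)*((-312345 - 1*95089) + 1/(212090 - 51525)) = (-10*2²)*((-312345 - 1*95089) + 1/(212090 - 51525)) = (-10*4)*((-312345 - 95089) + 1/160565) = -40*(-407434 + 1/160565) = -40*(-65419640209/160565) = 523357121672/32113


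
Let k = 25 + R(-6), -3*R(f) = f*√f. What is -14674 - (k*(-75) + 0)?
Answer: -12799 + 150*I*√6 ≈ -12799.0 + 367.42*I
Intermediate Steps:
R(f) = -f^(3/2)/3 (R(f) = -f*√f/3 = -f^(3/2)/3)
k = 25 + 2*I*√6 (k = 25 - (-2)*I*√6 = 25 + 2*I*√6 ≈ 25.0 + 4.899*I)
-14674 - (k*(-75) + 0) = -14674 - ((25 + 2*I*√6)*(-75) + 0) = -14674 - ((-1875 - 150*I*√6) + 0) = -14674 - (-1875 - 150*I*√6) = -14674 + (1875 + 150*I*√6) = -12799 + 150*I*√6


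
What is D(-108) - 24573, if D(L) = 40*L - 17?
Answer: -28910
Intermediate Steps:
D(L) = -17 + 40*L
D(-108) - 24573 = (-17 + 40*(-108)) - 24573 = (-17 - 4320) - 24573 = -4337 - 24573 = -28910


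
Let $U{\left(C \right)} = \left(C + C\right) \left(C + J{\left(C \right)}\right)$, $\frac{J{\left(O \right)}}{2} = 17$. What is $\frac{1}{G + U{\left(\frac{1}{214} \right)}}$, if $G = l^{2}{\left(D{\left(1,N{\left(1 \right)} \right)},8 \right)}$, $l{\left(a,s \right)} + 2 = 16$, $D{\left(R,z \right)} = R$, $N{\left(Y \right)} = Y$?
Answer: $\frac{22898}{4495285} \approx 0.0050938$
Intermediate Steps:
$J{\left(O \right)} = 34$ ($J{\left(O \right)} = 2 \cdot 17 = 34$)
$l{\left(a,s \right)} = 14$ ($l{\left(a,s \right)} = -2 + 16 = 14$)
$U{\left(C \right)} = 2 C \left(34 + C\right)$ ($U{\left(C \right)} = \left(C + C\right) \left(C + 34\right) = 2 C \left(34 + C\right)$)
$G = 196$ ($G = 14^{2} = 196$)
$\frac{1}{G + U{\left(\frac{1}{214} \right)}} = \frac{1}{196 + \frac{2 \left(34 + \frac{1}{214}\right)}{214}} = \frac{1}{196 + 2 \cdot \frac{1}{214} \left(34 + \frac{1}{214}\right)} = \frac{1}{196 + 2 \cdot \frac{1}{214} \cdot \frac{7277}{214}} = \frac{1}{196 + \frac{7277}{22898}} = \frac{1}{\frac{4495285}{22898}} = \frac{22898}{4495285}$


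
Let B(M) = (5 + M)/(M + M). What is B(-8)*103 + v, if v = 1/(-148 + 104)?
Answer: 3395/176 ≈ 19.290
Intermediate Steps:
B(M) = (5 + M)/(2*M) (B(M) = (5 + M)/((2*M)) = (5 + M)*(1/(2*M)) = (5 + M)/(2*M))
v = -1/44 (v = 1/(-44) = -1/44 ≈ -0.022727)
B(-8)*103 + v = ((½)*(5 - 8)/(-8))*103 - 1/44 = ((½)*(-⅛)*(-3))*103 - 1/44 = (3/16)*103 - 1/44 = 309/16 - 1/44 = 3395/176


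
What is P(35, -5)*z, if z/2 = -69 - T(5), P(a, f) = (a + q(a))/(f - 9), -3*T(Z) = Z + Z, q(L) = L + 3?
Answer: 14381/21 ≈ 684.81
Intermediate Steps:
q(L) = 3 + L
T(Z) = -2*Z/3 (T(Z) = -(Z + Z)/3 = -2*Z/3)
P(a, f) = (3 + 2*a)/(-9 + f) (P(a, f) = (a + (3 + a))/(f - 9) = (3 + 2*a)/(-9 + f))
z = -394/3 (z = 2*(-69 - (-2)*5/3) = 2*(-69 - 1*(-10/3)) = 2*(-69 + 10/3) = 2*(-197/3) = -394/3 ≈ -131.33)
P(35, -5)*z = ((3 + 2*35)/(-9 - 5))*(-394/3) = ((3 + 70)/(-14))*(-394/3) = -1/14*73*(-394/3) = -73/14*(-394/3) = 14381/21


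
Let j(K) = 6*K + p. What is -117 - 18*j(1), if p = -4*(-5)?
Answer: -585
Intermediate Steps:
p = 20
j(K) = 20 + 6*K (j(K) = 6*K + 20 = 20 + 6*K)
-117 - 18*j(1) = -117 - 18*(20 + 6*1) = -117 - 18*(20 + 6) = -117 - 18*26 = -117 - 468 = -585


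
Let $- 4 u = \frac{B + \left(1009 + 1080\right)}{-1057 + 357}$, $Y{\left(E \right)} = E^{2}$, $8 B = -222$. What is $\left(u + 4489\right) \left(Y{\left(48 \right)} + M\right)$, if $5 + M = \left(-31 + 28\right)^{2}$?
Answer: $\frac{5802894193}{560} \approx 1.0362 \cdot 10^{7}$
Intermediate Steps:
$B = - \frac{111}{4}$ ($B = \frac{1}{8} \left(-222\right) = - \frac{111}{4} \approx -27.75$)
$M = 4$ ($M = -5 + \left(-31 + 28\right)^{2} = -5 + \left(-3\right)^{2} = -5 + 9 = 4$)
$u = \frac{1649}{2240}$ ($u = - \frac{\left(- \frac{111}{4} + \left(1009 + 1080\right)\right) \frac{1}{-1057 + 357}}{4} = - \frac{\left(- \frac{111}{4} + 2089\right) \frac{1}{-700}}{4} = - \frac{\frac{8245}{4} \left(- \frac{1}{700}\right)}{4} = \left(- \frac{1}{4}\right) \left(- \frac{1649}{560}\right) = \frac{1649}{2240} \approx 0.73616$)
$\left(u + 4489\right) \left(Y{\left(48 \right)} + M\right) = \left(\frac{1649}{2240} + 4489\right) \left(48^{2} + 4\right) = \frac{10057009 \left(2304 + 4\right)}{2240} = \frac{10057009}{2240} \cdot 2308 = \frac{5802894193}{560}$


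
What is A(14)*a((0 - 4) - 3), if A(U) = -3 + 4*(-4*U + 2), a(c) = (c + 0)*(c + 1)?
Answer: -9198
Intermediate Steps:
a(c) = c*(1 + c)
A(U) = 5 - 16*U (A(U) = -3 + 4*(2 - 4*U) = -3 + (8 - 16*U) = 5 - 16*U)
A(14)*a((0 - 4) - 3) = (5 - 16*14)*(((0 - 4) - 3)*(1 + ((0 - 4) - 3))) = (5 - 224)*((-4 - 3)*(1 + (-4 - 3))) = -(-1533)*(1 - 7) = -(-1533)*(-6) = -219*42 = -9198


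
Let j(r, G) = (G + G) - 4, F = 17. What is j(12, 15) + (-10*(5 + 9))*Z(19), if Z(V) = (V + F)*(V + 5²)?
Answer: -221734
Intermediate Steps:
j(r, G) = -4 + 2*G (j(r, G) = 2*G - 4 = -4 + 2*G)
Z(V) = (17 + V)*(25 + V) (Z(V) = (V + 17)*(V + 5²) = (17 + V)*(V + 25) = (17 + V)*(25 + V))
j(12, 15) + (-10*(5 + 9))*Z(19) = (-4 + 2*15) + (-10*(5 + 9))*(425 + 19² + 42*19) = (-4 + 30) + (-10*14)*(425 + 361 + 798) = 26 - 140*1584 = 26 - 221760 = -221734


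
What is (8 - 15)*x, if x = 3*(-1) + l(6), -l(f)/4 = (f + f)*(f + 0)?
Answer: 2037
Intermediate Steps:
l(f) = -8*f² (l(f) = -4*(f + f)*(f + 0) = -4*2*f*f = -8*f²)
x = -291 (x = 3*(-1) - 8*6² = -3 - 8*36 = -3 - 288 = -291)
(8 - 15)*x = (8 - 15)*(-291) = -7*(-291) = 2037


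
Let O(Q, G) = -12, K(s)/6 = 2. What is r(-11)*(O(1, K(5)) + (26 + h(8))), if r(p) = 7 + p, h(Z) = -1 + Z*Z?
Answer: -308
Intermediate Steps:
h(Z) = -1 + Z²
K(s) = 12 (K(s) = 6*2 = 12)
r(-11)*(O(1, K(5)) + (26 + h(8))) = (7 - 11)*(-12 + (26 + (-1 + 8²))) = -4*(-12 + (26 + (-1 + 64))) = -4*(-12 + (26 + 63)) = -4*(-12 + 89) = -4*77 = -308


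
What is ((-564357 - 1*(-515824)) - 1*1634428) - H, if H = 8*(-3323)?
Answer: -1656377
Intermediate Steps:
H = -26584
((-564357 - 1*(-515824)) - 1*1634428) - H = ((-564357 - 1*(-515824)) - 1*1634428) - 1*(-26584) = ((-564357 + 515824) - 1634428) + 26584 = (-48533 - 1634428) + 26584 = -1682961 + 26584 = -1656377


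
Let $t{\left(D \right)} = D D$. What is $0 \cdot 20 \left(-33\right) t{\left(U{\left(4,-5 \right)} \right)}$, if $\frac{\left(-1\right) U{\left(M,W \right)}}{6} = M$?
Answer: $0$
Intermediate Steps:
$U{\left(M,W \right)} = - 6 M$
$t{\left(D \right)} = D^{2}$
$0 \cdot 20 \left(-33\right) t{\left(U{\left(4,-5 \right)} \right)} = 0 \cdot 20 \left(-33\right) \left(\left(-6\right) 4\right)^{2} = 0 \left(-33\right) \left(-24\right)^{2} = 0 \cdot 576 = 0$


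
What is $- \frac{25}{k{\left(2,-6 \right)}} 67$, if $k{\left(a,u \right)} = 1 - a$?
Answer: $1675$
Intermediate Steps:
$- \frac{25}{k{\left(2,-6 \right)}} 67 = - \frac{25}{1 - 2} \cdot 67 = - \frac{25}{-1} \cdot 67 = \left(-25\right) \left(-1\right) 67 = 25 \cdot 67 = 1675$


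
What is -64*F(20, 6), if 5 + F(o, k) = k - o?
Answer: 1216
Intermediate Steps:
F(o, k) = -5 + k - o (F(o, k) = -5 + (k - o) = -5 + k - o)
-64*F(20, 6) = -64*(-5 + 6 - 1*20) = -64*(-5 + 6 - 20) = -64*(-19) = 1216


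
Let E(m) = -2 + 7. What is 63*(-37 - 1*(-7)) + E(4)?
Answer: -1885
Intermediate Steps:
E(m) = 5
63*(-37 - 1*(-7)) + E(4) = 63*(-37 - 1*(-7)) + 5 = 63*(-37 + 7) + 5 = 63*(-30) + 5 = -1890 + 5 = -1885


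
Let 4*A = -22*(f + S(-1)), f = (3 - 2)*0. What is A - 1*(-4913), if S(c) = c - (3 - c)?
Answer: 9881/2 ≈ 4940.5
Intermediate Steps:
S(c) = -3 + 2*c (S(c) = c + (-3 + c) = -3 + 2*c)
f = 0 (f = 1*0 = 0)
A = 55/2 (A = (-22*(0 + (-3 + 2*(-1))))/4 = (-22*(0 + (-3 - 2)))/4 = (-22*(0 - 5))/4 = (-22*(-5))/4 = (¼)*110 = 55/2 ≈ 27.500)
A - 1*(-4913) = 55/2 - 1*(-4913) = 55/2 + 4913 = 9881/2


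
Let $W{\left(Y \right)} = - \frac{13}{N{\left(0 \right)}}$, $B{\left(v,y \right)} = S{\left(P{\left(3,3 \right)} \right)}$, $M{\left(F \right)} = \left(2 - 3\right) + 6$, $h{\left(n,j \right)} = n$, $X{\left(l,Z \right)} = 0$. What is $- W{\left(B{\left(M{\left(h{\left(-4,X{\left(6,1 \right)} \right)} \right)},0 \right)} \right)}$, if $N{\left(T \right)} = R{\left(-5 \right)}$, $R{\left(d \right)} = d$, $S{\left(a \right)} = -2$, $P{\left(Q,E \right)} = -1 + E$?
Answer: $- \frac{13}{5} \approx -2.6$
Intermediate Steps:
$M{\left(F \right)} = 5$ ($M{\left(F \right)} = -1 + 6 = 5$)
$N{\left(T \right)} = -5$
$B{\left(v,y \right)} = -2$
$W{\left(Y \right)} = \frac{13}{5}$ ($W{\left(Y \right)} = - \frac{13}{-5} = \left(-13\right) \left(- \frac{1}{5}\right) = \frac{13}{5}$)
$- W{\left(B{\left(M{\left(h{\left(-4,X{\left(6,1 \right)} \right)} \right)},0 \right)} \right)} = \left(-1\right) \frac{13}{5} = - \frac{13}{5}$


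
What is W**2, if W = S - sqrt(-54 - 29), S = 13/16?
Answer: (13 - 16*I*sqrt(83))**2/256 ≈ -82.34 - 14.804*I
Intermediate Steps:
S = 13/16 (S = 13*(1/16) = 13/16 ≈ 0.81250)
W = 13/16 - I*sqrt(83) (W = 13/16 - sqrt(-54 - 29) = 13/16 - sqrt(-83) = 13/16 - I*sqrt(83) ≈ 0.8125 - 9.1104*I)
W**2 = (13/16 - I*sqrt(83))**2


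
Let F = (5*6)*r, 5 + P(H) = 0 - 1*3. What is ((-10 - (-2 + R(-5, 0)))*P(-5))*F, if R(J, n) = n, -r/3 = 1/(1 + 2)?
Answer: -1920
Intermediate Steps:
r = -1 (r = -3/(1 + 2) = -3/3 = -3*1/3 = -1)
P(H) = -8 (P(H) = -5 + (0 - 1*3) = -5 + (0 - 3) = -5 - 3 = -8)
F = -30 (F = (5*6)*(-1) = 30*(-1) = -30)
((-10 - (-2 + R(-5, 0)))*P(-5))*F = ((-10 - (-2 + 0))*(-8))*(-30) = ((-10 - 1*(-2))*(-8))*(-30) = ((-10 + 2)*(-8))*(-30) = -8*(-8)*(-30) = 64*(-30) = -1920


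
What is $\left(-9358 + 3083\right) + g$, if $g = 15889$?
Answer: $9614$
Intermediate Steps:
$\left(-9358 + 3083\right) + g = \left(-9358 + 3083\right) + 15889 = -6275 + 15889 = 9614$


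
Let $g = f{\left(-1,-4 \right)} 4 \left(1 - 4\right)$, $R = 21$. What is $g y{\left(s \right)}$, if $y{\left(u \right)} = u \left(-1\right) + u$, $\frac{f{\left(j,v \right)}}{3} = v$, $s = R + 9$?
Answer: $0$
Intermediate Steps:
$s = 30$ ($s = 21 + 9 = 30$)
$f{\left(j,v \right)} = 3 v$
$y{\left(u \right)} = 0$ ($y{\left(u \right)} = - u + u = 0$)
$g = 144$ ($g = 3 \left(-4\right) 4 \left(1 - 4\right) = \left(-12\right) 4 \left(1 - 4\right) = \left(-48\right) \left(-3\right) = 144$)
$g y{\left(s \right)} = 144 \cdot 0 = 0$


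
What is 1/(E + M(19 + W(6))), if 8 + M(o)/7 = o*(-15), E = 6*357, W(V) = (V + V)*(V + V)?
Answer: -1/15029 ≈ -6.6538e-5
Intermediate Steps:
W(V) = 4*V² (W(V) = (2*V)*(2*V) = 4*V²)
E = 2142
M(o) = -56 - 105*o (M(o) = -56 + 7*(o*(-15)) = -56 + 7*(-15*o) = -56 - 105*o)
1/(E + M(19 + W(6))) = 1/(2142 + (-56 - 105*(19 + 4*6²))) = 1/(2142 + (-56 - 105*(19 + 4*36))) = 1/(2142 + (-56 - 105*(19 + 144))) = 1/(2142 + (-56 - 105*163)) = 1/(2142 + (-56 - 17115)) = 1/(2142 - 17171) = 1/(-15029) = -1/15029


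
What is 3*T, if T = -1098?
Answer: -3294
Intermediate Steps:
3*T = 3*(-1098) = -3294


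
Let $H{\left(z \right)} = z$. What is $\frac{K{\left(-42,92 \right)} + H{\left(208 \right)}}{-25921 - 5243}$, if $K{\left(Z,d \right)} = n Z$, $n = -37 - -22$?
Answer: $- \frac{419}{15582} \approx -0.02689$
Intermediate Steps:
$n = -15$ ($n = -37 + 22 = -15$)
$K{\left(Z,d \right)} = - 15 Z$
$\frac{K{\left(-42,92 \right)} + H{\left(208 \right)}}{-25921 - 5243} = \frac{\left(-15\right) \left(-42\right) + 208}{-25921 - 5243} = \frac{630 + 208}{-31164} = 838 \left(- \frac{1}{31164}\right) = - \frac{419}{15582}$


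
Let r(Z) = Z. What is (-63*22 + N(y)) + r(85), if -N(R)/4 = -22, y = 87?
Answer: -1213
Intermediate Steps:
N(R) = 88 (N(R) = -4*(-22) = 88)
(-63*22 + N(y)) + r(85) = (-63*22 + 88) + 85 = (-1386 + 88) + 85 = -1298 + 85 = -1213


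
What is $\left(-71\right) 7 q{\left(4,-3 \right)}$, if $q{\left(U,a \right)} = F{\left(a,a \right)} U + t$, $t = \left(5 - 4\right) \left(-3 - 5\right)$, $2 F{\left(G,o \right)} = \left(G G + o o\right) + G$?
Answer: $-10934$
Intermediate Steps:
$F{\left(G,o \right)} = \frac{G}{2} + \frac{G^{2}}{2} + \frac{o^{2}}{2}$ ($F{\left(G,o \right)} = \frac{\left(G G + o o\right) + G}{2} = \frac{\left(G^{2} + o^{2}\right) + G}{2} = \frac{G + G^{2} + o^{2}}{2} = \frac{G}{2} + \frac{G^{2}}{2} + \frac{o^{2}}{2}$)
$t = -8$ ($t = 1 \left(-8\right) = -8$)
$q{\left(U,a \right)} = -8 + U \left(a^{2} + \frac{a}{2}\right)$ ($q{\left(U,a \right)} = \left(\frac{a}{2} + \frac{a^{2}}{2} + \frac{a^{2}}{2}\right) U - 8 = \left(a^{2} + \frac{a}{2}\right) U - 8 = U \left(a^{2} + \frac{a}{2}\right) - 8 = -8 + U \left(a^{2} + \frac{a}{2}\right)$)
$\left(-71\right) 7 q{\left(4,-3 \right)} = \left(-71\right) 7 \left(-8 + \frac{1}{2} \cdot 4 \left(-3\right) \left(1 + 2 \left(-3\right)\right)\right) = - 497 \left(-8 + \frac{1}{2} \cdot 4 \left(-3\right) \left(1 - 6\right)\right) = - 497 \left(-8 + \frac{1}{2} \cdot 4 \left(-3\right) \left(-5\right)\right) = - 497 \left(-8 + 30\right) = \left(-497\right) 22 = -10934$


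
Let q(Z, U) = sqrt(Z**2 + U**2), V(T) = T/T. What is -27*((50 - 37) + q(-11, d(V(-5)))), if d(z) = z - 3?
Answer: -351 - 135*sqrt(5) ≈ -652.87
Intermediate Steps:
V(T) = 1
d(z) = -3 + z
q(Z, U) = sqrt(U**2 + Z**2)
-27*((50 - 37) + q(-11, d(V(-5)))) = -27*((50 - 37) + sqrt((-3 + 1)**2 + (-11)**2)) = -27*(13 + sqrt((-2)**2 + 121)) = -27*(13 + sqrt(4 + 121)) = -27*(13 + sqrt(125)) = -27*(13 + 5*sqrt(5)) = -351 - 135*sqrt(5)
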